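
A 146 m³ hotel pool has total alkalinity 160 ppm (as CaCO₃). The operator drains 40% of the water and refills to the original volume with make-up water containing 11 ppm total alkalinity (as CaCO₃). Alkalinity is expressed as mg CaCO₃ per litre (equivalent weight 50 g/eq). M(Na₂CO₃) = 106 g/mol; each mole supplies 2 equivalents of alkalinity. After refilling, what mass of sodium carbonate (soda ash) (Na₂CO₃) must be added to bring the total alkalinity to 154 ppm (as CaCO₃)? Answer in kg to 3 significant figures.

Volume: 146 m³ = 146,000 L.
After draining 40% and refilling: 160 × 0.60 + 11 × 0.40 = 100.4 ppm.
Deficit to target: 154 − 100.4 = 53.6 mg/L.
As CaCO₃: 53.6 mg/L × 146,000 L = 7826 g; ÷ 50 g/eq ÷ 2 = 78.26 mol Na₂CO₃.
Mass: 78.26 × 106 = 8295 g.

8.30 kg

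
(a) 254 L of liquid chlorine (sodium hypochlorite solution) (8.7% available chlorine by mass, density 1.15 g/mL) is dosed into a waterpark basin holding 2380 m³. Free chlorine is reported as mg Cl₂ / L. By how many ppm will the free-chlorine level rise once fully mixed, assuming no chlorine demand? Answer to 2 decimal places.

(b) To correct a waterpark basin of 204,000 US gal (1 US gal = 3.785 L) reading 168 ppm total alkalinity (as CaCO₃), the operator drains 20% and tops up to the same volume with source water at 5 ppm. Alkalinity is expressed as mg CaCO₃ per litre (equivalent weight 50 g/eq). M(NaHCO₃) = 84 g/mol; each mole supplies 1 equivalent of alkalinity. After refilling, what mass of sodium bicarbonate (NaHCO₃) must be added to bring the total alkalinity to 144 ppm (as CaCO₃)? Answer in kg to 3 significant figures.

(a) Volume: 2380 m³ = 2,380,000 L.
(a) Mass of solution: 254 L × 1000 mL/L × 1.15 g/mL = 292,100 g.
(a) Available chlorine delivered: 292,100 g × 0.087 = 25,410 g as Cl₂.
(a) Concentration rise: 25,410 g / 2,380,000 L = 10.68 mg/L = 10.68 ppm.

(b) Volume: 204,000 US gal × 3.785 L/gal = 772,140 L.
(b) After draining 20% and refilling: 168 × 0.80 + 5 × 0.20 = 135.4 ppm.
(b) Deficit to target: 144 − 135.4 = 8.6 mg/L.
(b) As CaCO₃: 8.6 mg/L × 772,140 L = 6640 g; ÷ 50 g/eq ÷ 1 = 132.8 mol NaHCO₃.
(b) Mass: 132.8 × 84 = 11,160 g.

(a) 10.68 ppm; (b) 11.2 kg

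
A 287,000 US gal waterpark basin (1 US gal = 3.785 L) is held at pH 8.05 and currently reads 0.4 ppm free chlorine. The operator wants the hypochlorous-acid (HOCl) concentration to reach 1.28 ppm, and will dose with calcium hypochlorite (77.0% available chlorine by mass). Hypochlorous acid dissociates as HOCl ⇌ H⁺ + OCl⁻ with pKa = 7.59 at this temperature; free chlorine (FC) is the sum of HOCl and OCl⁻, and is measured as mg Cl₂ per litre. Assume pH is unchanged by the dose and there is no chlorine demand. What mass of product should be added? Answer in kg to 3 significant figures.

Volume: 287,000 US gal × 3.785 L/gal = 1,086,295 L.
[OCl⁻]/[HOCl] = 10^(pH − pKa) = 10^(8.05 − 7.59) = 2.884; fraction as HOCl = 1/(1 + 2.884) = 0.2575.
Free chlorine required for 1.28 ppm HOCl: 1.28 / 0.2575 = 4.972 ppm.
FC to add: 4.972 − 0.4 = 4.572 mg/L as Cl₂.
Cl₂ equivalent: 4.572 mg/L × 1,086,295 L = 4966 g.
Product at 77.0% available Cl: 4966 / 0.77 = 6449 g.

6.45 kg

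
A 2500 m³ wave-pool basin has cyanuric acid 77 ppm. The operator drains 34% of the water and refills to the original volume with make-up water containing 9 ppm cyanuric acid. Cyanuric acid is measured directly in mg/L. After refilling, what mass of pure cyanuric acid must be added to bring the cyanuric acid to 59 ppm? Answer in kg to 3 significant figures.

Volume: 2500 m³ = 2,500,000 L.
After draining 34% and refilling: 77 × 0.66 + 9 × 0.34 = 53.88 ppm.
Deficit to target: 59 − 53.88 = 5.12 mg/L.
Mass: 5.12 mg/L × 2,500,000 L = 12,800 g cyanuric acid.

12.8 kg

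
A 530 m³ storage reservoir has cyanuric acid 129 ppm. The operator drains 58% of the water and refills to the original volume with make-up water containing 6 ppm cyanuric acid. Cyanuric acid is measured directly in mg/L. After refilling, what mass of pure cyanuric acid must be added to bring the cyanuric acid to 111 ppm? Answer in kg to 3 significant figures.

28.3 kg

Volume: 530 m³ = 530,000 L.
After draining 58% and refilling: 129 × 0.42 + 6 × 0.58 = 57.66 ppm.
Deficit to target: 111 − 57.66 = 53.34 mg/L.
Mass: 53.34 mg/L × 530,000 L = 28,270 g cyanuric acid.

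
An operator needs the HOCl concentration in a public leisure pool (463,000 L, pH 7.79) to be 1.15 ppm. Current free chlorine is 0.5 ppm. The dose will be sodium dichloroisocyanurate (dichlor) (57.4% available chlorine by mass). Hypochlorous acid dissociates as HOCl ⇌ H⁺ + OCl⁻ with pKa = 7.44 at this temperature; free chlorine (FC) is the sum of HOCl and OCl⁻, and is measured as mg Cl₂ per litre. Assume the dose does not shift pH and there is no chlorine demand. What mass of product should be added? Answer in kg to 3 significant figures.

2.60 kg

[OCl⁻]/[HOCl] = 10^(pH − pKa) = 10^(7.79 − 7.44) = 2.239; fraction as HOCl = 1/(1 + 2.239) = 0.3088.
Free chlorine required for 1.15 ppm HOCl: 1.15 / 0.3088 = 3.725 ppm.
FC to add: 3.725 − 0.5 = 3.225 mg/L as Cl₂.
Cl₂ equivalent: 3.225 mg/L × 463,000 L = 1493 g.
Product at 57.4% available Cl: 1493 / 0.574 = 2601 g.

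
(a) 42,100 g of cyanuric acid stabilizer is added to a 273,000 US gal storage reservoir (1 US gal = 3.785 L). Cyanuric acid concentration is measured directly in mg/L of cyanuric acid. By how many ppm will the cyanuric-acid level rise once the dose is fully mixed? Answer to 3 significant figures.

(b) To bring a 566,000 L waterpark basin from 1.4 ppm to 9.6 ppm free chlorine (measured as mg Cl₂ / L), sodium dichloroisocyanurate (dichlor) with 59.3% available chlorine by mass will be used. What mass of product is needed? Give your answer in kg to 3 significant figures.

(a) 40.7 ppm; (b) 7.83 kg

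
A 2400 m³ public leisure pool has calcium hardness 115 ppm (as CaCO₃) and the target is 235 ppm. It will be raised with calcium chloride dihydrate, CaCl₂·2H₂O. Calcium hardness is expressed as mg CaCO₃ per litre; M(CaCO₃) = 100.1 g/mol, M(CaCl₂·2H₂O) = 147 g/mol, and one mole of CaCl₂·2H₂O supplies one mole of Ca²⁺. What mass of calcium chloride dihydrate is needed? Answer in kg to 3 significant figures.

423 kg

Volume: 2400 m³ = 2,400,000 L.
Hardness to add: (235 − 115) = 120 mg/L as CaCO₃ × 2,400,000 L = 288,000 g as CaCO₃.
Moles of Ca²⁺ (1 mol Ca²⁺ ≡ 1 mol CaCO₃): 288,000 / 100.1 g/mol = 2877 mol.
Mass of CaCl₂·2H₂O: 2877 × 147 = 422,900 g.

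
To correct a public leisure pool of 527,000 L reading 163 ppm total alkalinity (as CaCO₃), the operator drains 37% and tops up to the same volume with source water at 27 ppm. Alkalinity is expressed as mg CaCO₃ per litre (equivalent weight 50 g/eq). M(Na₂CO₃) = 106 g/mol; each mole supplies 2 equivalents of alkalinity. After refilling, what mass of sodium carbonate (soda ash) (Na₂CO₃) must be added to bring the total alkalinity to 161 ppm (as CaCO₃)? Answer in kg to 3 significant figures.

After draining 37% and refilling: 163 × 0.63 + 27 × 0.37 = 112.68 ppm.
Deficit to target: 161 − 112.68 = 48.32 mg/L.
As CaCO₃: 48.32 mg/L × 527,000 L = 25,460 g; ÷ 50 g/eq ÷ 2 = 254.6 mol Na₂CO₃.
Mass: 254.6 × 106 = 26,990 g.

27.0 kg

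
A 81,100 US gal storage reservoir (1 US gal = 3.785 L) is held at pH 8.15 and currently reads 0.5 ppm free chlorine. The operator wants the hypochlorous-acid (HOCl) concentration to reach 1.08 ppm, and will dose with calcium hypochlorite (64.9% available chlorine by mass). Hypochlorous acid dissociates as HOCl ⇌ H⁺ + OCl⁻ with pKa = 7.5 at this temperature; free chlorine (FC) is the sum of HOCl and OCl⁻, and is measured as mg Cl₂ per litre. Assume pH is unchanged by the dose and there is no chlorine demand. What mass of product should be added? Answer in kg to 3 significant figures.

2.56 kg

Volume: 81,100 US gal × 3.785 L/gal = 306,964 L.
[OCl⁻]/[HOCl] = 10^(pH − pKa) = 10^(8.15 − 7.5) = 4.467; fraction as HOCl = 1/(1 + 4.467) = 0.1829.
Free chlorine required for 1.08 ppm HOCl: 1.08 / 0.1829 = 5.904 ppm.
FC to add: 5.904 − 0.5 = 5.404 mg/L as Cl₂.
Cl₂ equivalent: 5.404 mg/L × 306,964 L = 1659 g.
Product at 64.9% available Cl: 1659 / 0.649 = 2556 g.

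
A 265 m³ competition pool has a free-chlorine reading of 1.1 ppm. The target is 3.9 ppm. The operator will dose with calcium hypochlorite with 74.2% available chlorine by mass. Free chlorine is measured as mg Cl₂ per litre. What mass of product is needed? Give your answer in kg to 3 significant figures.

Volume: 265 m³ = 265,000 L.
Chlorine deficit: 3.9 − 1.1 = 2.8 ppm = 2.8 mg/L as Cl₂.
Cl₂ equivalent needed: 2.8 mg/L × 265,000 L = 742,000 mg = 742 g.
Product at 74.2% available chlorine: 742 / 0.742 = 1000 g.

1.00 kg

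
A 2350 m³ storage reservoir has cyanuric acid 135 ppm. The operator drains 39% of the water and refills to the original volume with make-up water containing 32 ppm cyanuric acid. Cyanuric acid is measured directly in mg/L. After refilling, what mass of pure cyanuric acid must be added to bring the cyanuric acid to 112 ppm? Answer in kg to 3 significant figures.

Volume: 2350 m³ = 2,350,000 L.
After draining 39% and refilling: 135 × 0.61 + 32 × 0.39 = 94.83 ppm.
Deficit to target: 112 − 94.83 = 17.17 mg/L.
Mass: 17.17 mg/L × 2,350,000 L = 40,350 g cyanuric acid.

40.3 kg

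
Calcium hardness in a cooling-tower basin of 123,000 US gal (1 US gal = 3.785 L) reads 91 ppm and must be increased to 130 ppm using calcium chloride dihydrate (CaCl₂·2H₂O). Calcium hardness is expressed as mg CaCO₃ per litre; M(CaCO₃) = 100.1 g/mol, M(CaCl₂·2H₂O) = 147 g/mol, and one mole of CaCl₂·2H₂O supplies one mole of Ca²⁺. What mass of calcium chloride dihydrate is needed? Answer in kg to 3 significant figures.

Volume: 123,000 US gal × 3.785 L/gal = 465,555 L.
Hardness to add: (130 − 91) = 39 mg/L as CaCO₃ × 465,555 L = 18,160 g as CaCO₃.
Moles of Ca²⁺ (1 mol Ca²⁺ ≡ 1 mol CaCO₃): 18,160 / 100.1 g/mol = 181.4 mol.
Mass of CaCl₂·2H₂O: 181.4 × 147 = 26,660 g.

26.7 kg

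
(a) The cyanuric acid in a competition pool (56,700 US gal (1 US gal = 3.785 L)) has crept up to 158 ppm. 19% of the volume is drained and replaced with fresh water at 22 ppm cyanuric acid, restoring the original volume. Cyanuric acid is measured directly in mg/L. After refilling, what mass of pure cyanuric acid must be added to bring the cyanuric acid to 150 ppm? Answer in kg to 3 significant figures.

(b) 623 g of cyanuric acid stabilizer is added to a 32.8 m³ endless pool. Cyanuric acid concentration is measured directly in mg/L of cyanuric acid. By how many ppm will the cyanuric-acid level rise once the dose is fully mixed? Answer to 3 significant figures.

(a) Volume: 56,700 US gal × 3.785 L/gal = 214,610 L.
(a) After draining 19% and refilling: 158 × 0.81 + 22 × 0.19 = 132.16 ppm.
(a) Deficit to target: 150 − 132.16 = 17.84 mg/L.
(a) Mass: 17.84 mg/L × 214,610 L = 3829 g cyanuric acid.

(b) Volume: 32.8 m³ = 32,800 L.
(b) Rise: 623 g / 32,800 L × 1000 = 18.99 mg/L.

(a) 3.83 kg; (b) 19.0 ppm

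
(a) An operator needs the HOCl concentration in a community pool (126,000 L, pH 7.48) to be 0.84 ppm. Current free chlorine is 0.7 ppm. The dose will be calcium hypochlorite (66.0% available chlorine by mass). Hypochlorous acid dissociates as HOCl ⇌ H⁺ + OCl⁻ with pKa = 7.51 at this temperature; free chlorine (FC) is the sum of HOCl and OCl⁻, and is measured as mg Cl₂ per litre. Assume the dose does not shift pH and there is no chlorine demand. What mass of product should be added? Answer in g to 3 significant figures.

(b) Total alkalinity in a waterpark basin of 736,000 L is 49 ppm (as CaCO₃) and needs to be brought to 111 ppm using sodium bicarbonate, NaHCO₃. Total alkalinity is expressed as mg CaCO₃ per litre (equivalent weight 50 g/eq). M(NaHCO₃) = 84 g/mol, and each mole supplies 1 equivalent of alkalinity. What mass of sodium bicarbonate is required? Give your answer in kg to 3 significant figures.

(a) [OCl⁻]/[HOCl] = 10^(pH − pKa) = 10^(7.48 − 7.51) = 0.9333; fraction as HOCl = 1/(1 + 0.9333) = 0.5173.
(a) Free chlorine required for 0.84 ppm HOCl: 0.84 / 0.5173 = 1.624 ppm.
(a) FC to add: 1.624 − 0.7 = 0.9239 mg/L as Cl₂.
(a) Cl₂ equivalent: 0.9239 mg/L × 126,000 L = 116.4 g.
(a) Product at 66.0% available Cl: 116.4 / 0.66 = 176.4 g.

(b) Alkalinity to add: (111 − 49) = 62 mg/L as CaCO₃ × 736,000 L = 45,630 g as CaCO₃.
(b) Equivalents: 45,630 g ÷ 50 g/eq = 912.6 eq.
(b) NaHCO₃ supplies 1 eq per mole → 912.6 mol.
(b) Mass: 912.6 mol × 84 g/mol = 76,660 g.

(a) 176 g; (b) 76.7 kg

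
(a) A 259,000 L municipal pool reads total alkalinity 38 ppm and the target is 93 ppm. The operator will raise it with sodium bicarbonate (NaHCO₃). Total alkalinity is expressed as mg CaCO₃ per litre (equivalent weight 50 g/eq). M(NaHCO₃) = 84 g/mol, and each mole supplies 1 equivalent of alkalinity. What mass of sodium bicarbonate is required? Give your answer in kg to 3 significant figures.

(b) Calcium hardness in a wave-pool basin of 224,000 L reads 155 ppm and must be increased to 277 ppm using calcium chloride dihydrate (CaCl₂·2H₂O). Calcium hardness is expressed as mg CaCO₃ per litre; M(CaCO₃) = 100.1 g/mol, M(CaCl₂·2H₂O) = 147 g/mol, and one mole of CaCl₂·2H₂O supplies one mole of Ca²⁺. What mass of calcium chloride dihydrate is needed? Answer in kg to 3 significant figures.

(a) Alkalinity to add: (93 − 38) = 55 mg/L as CaCO₃ × 259,000 L = 14,240 g as CaCO₃.
(a) Equivalents: 14,240 g ÷ 50 g/eq = 284.9 eq.
(a) NaHCO₃ supplies 1 eq per mole → 284.9 mol.
(a) Mass: 284.9 mol × 84 g/mol = 23,930 g.

(b) Hardness to add: (277 − 155) = 122 mg/L as CaCO₃ × 224,000 L = 27,330 g as CaCO₃.
(b) Moles of Ca²⁺ (1 mol Ca²⁺ ≡ 1 mol CaCO₃): 27,330 / 100.1 g/mol = 273 mol.
(b) Mass of CaCl₂·2H₂O: 273 × 147 = 40,130 g.

(a) 23.9 kg; (b) 40.1 kg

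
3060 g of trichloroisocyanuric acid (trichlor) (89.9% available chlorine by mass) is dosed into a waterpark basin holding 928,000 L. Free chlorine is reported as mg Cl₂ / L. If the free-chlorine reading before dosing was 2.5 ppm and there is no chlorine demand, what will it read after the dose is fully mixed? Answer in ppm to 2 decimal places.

5.46 ppm

Available chlorine delivered: 3060 g × 0.899 = 2751 g as Cl₂.
Concentration rise: 2751 g / 928,000 L = 2.964 mg/L = 2.96 ppm.
Final FC: 2.5 + 2.96 = 5.46 ppm.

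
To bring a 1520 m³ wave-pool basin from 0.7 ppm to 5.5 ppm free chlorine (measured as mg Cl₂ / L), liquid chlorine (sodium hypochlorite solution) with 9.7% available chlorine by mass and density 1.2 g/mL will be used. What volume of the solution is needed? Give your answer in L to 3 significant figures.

Volume: 1520 m³ = 1,520,000 L.
Chlorine deficit: 5.5 − 0.7 = 4.8 ppm = 4.8 mg/L as Cl₂.
Cl₂ equivalent needed: 4.8 mg/L × 1,520,000 L = 7,296,000 mg = 7296 g.
Product at 9.7% available chlorine: 7296 / 0.097 = 75,220 g.
Volume at density 1.2 g/mL: 75,220 g ÷ 1.2 g/mL = 62,680 mL.

62.7 L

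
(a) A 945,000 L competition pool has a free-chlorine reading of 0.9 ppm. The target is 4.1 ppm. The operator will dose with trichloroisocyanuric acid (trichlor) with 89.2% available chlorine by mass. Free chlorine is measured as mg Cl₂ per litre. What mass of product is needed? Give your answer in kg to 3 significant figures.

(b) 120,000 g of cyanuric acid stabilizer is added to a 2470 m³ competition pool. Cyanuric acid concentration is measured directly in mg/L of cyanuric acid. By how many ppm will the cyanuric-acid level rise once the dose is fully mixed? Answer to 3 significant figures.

(a) Chlorine deficit: 4.1 − 0.9 = 3.2 ppm = 3.2 mg/L as Cl₂.
(a) Cl₂ equivalent needed: 3.2 mg/L × 945,000 L = 3,024,000 mg = 3024 g.
(a) Product at 89.2% available chlorine: 3024 / 0.892 = 3390 g.

(b) Volume: 2470 m³ = 2,470,000 L.
(b) Rise: 120,000 g / 2,470,000 L × 1000 = 48.58 mg/L.

(a) 3.39 kg; (b) 48.6 ppm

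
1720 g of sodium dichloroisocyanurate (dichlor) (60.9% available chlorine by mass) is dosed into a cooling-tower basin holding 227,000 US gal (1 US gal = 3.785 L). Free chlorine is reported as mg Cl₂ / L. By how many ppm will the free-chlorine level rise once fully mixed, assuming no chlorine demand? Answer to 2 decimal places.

1.22 ppm

Volume: 227,000 US gal × 3.785 L/gal = 859,195 L.
Available chlorine delivered: 1720 g × 0.609 = 1047 g as Cl₂.
Concentration rise: 1047 g / 859,195 L = 1.219 mg/L = 1.22 ppm.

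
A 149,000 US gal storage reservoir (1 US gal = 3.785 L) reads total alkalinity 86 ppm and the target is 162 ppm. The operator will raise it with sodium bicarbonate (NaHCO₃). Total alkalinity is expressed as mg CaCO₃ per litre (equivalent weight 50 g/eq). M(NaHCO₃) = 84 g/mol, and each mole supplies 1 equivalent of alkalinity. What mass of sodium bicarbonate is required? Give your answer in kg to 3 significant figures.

72.0 kg

Volume: 149,000 US gal × 3.785 L/gal = 563,965 L.
Alkalinity to add: (162 − 86) = 76 mg/L as CaCO₃ × 563,965 L = 42,860 g as CaCO₃.
Equivalents: 42,860 g ÷ 50 g/eq = 857.2 eq.
NaHCO₃ supplies 1 eq per mole → 857.2 mol.
Mass: 857.2 mol × 84 g/mol = 72,010 g.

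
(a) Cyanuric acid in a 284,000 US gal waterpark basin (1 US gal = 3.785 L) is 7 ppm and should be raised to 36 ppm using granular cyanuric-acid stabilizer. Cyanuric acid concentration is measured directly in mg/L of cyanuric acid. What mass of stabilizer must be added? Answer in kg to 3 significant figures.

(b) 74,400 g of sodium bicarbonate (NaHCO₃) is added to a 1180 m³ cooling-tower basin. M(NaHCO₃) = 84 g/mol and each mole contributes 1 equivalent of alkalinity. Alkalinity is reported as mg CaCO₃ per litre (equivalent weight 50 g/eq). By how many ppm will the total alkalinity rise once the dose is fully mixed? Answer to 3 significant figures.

(a) 31.2 kg; (b) 37.5 ppm

(a) Volume: 284,000 US gal × 3.785 L/gal = 1,074,940 L.
(a) CYA to add: (36 − 7) = 29 mg/L × 1,074,940 L = 31,170 g cyanuric acid.

(b) Volume: 1180 m³ = 1,180,000 L.
(b) Moles of NaHCO₃: 74,400 g ÷ 84 g/mol = 885.7 mol → 885.7 eq of alkalinity.
(b) As CaCO₃: 885.7 eq × 50 g/eq = 44,290 g.
(b) Rise: 44,290 g / 1,180,000 L × 1000 = 37.53 mg/L.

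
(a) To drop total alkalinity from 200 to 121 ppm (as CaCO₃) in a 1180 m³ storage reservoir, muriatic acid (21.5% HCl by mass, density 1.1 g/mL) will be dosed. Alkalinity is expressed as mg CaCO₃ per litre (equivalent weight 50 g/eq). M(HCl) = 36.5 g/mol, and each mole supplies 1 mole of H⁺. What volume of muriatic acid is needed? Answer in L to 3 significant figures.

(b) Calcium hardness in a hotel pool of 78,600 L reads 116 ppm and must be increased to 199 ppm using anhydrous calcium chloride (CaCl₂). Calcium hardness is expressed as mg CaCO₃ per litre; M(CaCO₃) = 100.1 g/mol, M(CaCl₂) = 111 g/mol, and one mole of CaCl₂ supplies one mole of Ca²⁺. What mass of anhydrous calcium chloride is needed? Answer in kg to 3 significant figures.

(a) Volume: 1180 m³ = 1,180,000 L.
(a) Alkalinity to neutralize: (200 − 121) = 79 mg/L as CaCO₃ × 1,180,000 L = 93,220 g as CaCO₃.
(a) Equivalents of H⁺ required: 93,220 ÷ 50 g/eq = 1864 eq = 1864 mol HCl.
(a) Mass of HCl: 1864 × 36.5 = 68,050 g.
(a) Mass of 21.5% solution: 68,050 / 0.215 = 316,500 g.
(a) Volume: 316,500 g ÷ 1.1 g/mL = 287,700 mL.

(b) Hardness to add: (199 − 116) = 83 mg/L as CaCO₃ × 78,600 L = 6524 g as CaCO₃.
(b) Moles of Ca²⁺ (1 mol Ca²⁺ ≡ 1 mol CaCO₃): 6524 / 100.1 g/mol = 65.17 mol.
(b) Mass of CaCl₂: 65.17 × 111 = 7234 g.

(a) 288 L; (b) 7.23 kg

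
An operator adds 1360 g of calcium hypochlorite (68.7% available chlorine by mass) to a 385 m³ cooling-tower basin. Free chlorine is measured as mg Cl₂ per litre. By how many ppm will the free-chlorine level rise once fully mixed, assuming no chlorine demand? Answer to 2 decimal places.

2.43 ppm

Volume: 385 m³ = 385,000 L.
Available chlorine delivered: 1360 g × 0.687 = 934.3 g as Cl₂.
Concentration rise: 934.3 g / 385,000 L = 2.427 mg/L = 2.43 ppm.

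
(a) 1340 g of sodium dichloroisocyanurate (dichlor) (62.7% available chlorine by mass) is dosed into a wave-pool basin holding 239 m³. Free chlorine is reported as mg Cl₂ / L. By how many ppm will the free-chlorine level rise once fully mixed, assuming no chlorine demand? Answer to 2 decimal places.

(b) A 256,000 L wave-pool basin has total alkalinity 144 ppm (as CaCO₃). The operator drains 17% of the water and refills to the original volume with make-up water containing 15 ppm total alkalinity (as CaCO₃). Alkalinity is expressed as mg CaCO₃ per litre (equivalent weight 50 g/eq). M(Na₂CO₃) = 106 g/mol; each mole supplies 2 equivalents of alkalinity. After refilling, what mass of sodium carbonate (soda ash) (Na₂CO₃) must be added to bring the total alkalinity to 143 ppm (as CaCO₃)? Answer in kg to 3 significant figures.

(a) 3.52 ppm; (b) 5.68 kg

(a) Volume: 239 m³ = 239,000 L.
(a) Available chlorine delivered: 1340 g × 0.627 = 840.2 g as Cl₂.
(a) Concentration rise: 840.2 g / 239,000 L = 3.515 mg/L = 3.52 ppm.

(b) After draining 17% and refilling: 144 × 0.83 + 15 × 0.17 = 122.07 ppm.
(b) Deficit to target: 143 − 122.07 = 20.93 mg/L.
(b) As CaCO₃: 20.93 mg/L × 256,000 L = 5358 g; ÷ 50 g/eq ÷ 2 = 53.58 mol Na₂CO₃.
(b) Mass: 53.58 × 106 = 5680 g.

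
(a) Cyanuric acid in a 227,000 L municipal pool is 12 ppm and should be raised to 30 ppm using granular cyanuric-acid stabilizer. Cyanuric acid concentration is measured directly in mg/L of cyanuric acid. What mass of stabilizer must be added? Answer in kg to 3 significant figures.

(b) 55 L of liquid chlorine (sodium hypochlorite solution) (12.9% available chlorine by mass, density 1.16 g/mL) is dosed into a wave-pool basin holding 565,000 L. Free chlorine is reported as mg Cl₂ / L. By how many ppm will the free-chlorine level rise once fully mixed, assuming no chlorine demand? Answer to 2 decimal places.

(a) CYA to add: (30 − 12) = 18 mg/L × 227,000 L = 4086 g cyanuric acid.

(b) Mass of solution: 55 L × 1000 mL/L × 1.16 g/mL = 63,800 g.
(b) Available chlorine delivered: 63,800 g × 0.129 = 8230 g as Cl₂.
(b) Concentration rise: 8230 g / 565,000 L = 14.57 mg/L = 14.57 ppm.

(a) 4.09 kg; (b) 14.57 ppm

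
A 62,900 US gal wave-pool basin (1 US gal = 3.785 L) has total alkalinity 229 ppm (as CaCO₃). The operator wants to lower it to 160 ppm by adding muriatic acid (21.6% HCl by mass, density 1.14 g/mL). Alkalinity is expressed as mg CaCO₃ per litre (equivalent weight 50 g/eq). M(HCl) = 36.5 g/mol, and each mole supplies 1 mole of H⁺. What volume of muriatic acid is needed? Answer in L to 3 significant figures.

48.7 L

Volume: 62,900 US gal × 3.785 L/gal = 238,076 L.
Alkalinity to neutralize: (229 − 160) = 69 mg/L as CaCO₃ × 238,076 L = 16,430 g as CaCO₃.
Equivalents of H⁺ required: 16,430 ÷ 50 g/eq = 328.5 eq = 328.5 mol HCl.
Mass of HCl: 328.5 × 36.5 = 11,990 g.
Mass of 21.6% solution: 11,990 / 0.216 = 55,520 g.
Volume: 55,520 g ÷ 1.14 g/mL = 48,700 mL.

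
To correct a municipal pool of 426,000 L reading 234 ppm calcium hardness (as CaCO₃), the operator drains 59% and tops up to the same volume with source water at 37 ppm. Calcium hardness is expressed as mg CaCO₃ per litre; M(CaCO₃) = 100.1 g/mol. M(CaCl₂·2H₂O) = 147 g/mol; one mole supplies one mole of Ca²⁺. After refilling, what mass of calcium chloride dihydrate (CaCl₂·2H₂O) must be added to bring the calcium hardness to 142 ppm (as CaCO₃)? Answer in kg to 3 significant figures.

After draining 59% and refilling: 234 × 0.41 + 37 × 0.59 = 117.77 ppm.
Deficit to target: 142 − 117.77 = 24.23 mg/L.
As CaCO₃: 24.23 mg/L × 426,000 L = 10,320 g; ÷ 100.1 = 103.1 mol Ca²⁺.
Mass: 103.1 × 147 = 15,160 g.

15.2 kg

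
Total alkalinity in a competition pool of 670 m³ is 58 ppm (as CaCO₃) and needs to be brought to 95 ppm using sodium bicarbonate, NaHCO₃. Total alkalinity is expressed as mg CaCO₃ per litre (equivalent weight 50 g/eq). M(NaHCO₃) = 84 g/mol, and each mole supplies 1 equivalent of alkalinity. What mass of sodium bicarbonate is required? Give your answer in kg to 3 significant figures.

Volume: 670 m³ = 670,000 L.
Alkalinity to add: (95 − 58) = 37 mg/L as CaCO₃ × 670,000 L = 24,790 g as CaCO₃.
Equivalents: 24,790 g ÷ 50 g/eq = 495.8 eq.
NaHCO₃ supplies 1 eq per mole → 495.8 mol.
Mass: 495.8 mol × 84 g/mol = 41,650 g.

41.6 kg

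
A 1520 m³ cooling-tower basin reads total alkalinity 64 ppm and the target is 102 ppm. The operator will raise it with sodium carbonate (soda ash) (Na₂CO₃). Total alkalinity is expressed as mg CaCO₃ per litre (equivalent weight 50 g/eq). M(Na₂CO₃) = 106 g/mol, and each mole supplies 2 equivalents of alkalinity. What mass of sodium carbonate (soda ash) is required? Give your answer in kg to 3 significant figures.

61.2 kg

Volume: 1520 m³ = 1,520,000 L.
Alkalinity to add: (102 − 64) = 38 mg/L as CaCO₃ × 1,520,000 L = 57,760 g as CaCO₃.
Equivalents: 57,760 g ÷ 50 g/eq = 1155 eq.
Each mole of Na₂CO₃ supplies 2 eq, so 1155 / 2 = 577.6 mol.
Mass: 577.6 mol × 106 g/mol = 61,230 g.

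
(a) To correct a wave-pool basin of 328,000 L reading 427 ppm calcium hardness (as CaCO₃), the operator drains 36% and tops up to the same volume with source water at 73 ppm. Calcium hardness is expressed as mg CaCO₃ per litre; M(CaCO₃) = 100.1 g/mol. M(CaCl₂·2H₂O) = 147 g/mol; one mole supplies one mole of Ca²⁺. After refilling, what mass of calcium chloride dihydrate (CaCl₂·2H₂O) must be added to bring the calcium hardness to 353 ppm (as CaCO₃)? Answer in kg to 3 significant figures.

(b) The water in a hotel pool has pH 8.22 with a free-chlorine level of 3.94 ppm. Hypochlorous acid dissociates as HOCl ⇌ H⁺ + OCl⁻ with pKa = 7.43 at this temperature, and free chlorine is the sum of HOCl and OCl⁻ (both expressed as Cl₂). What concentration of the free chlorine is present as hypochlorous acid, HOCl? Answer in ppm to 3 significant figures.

(a) After draining 36% and refilling: 427 × 0.64 + 73 × 0.36 = 299.56 ppm.
(a) Deficit to target: 353 − 299.56 = 53.44 mg/L.
(a) As CaCO₃: 53.44 mg/L × 328,000 L = 17,530 g; ÷ 100.1 = 175.1 mol Ca²⁺.
(a) Mass: 175.1 × 147 = 25,740 g.

(b) [OCl⁻]/[HOCl] = 10^(pH − pKa) = 10^(8.22 − 7.43) = 10^0.79 = 6.166.
(b) Fraction as HOCl = 1 / (1 + 6.166) = 0.1395.
(b) HOCl = 0.1395 × 3.94 ppm = 0.5498 ppm.

(a) 25.7 kg; (b) 0.550 ppm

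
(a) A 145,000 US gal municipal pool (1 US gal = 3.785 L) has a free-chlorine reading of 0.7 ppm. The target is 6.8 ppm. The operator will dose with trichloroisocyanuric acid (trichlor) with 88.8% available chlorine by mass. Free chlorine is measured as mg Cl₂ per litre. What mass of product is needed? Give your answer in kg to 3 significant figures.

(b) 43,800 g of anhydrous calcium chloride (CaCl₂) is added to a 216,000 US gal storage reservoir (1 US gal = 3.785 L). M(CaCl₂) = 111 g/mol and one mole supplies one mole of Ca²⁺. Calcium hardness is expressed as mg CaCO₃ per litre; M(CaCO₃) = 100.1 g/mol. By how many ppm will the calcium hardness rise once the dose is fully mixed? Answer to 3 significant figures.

(a) Volume: 145,000 US gal × 3.785 L/gal = 548,825 L.
(a) Chlorine deficit: 6.8 − 0.7 = 6.1 ppm = 6.1 mg/L as Cl₂.
(a) Cl₂ equivalent needed: 6.1 mg/L × 548,825 L = 3,348,000 mg = 3348 g.
(a) Product at 88.8% available chlorine: 3348 / 0.888 = 3770 g.

(b) Volume: 216,000 US gal × 3.785 L/gal = 817,560 L.
(b) Moles of Ca²⁺: 43,800 g ÷ 111 g/mol = 394.6 mol.
(b) As CaCO₃: 394.6 mol × 100.1 g/mol = 39,500 g.
(b) Rise: 39,500 g / 817,560 L × 1000 = 48.31 mg/L.

(a) 3.77 kg; (b) 48.3 ppm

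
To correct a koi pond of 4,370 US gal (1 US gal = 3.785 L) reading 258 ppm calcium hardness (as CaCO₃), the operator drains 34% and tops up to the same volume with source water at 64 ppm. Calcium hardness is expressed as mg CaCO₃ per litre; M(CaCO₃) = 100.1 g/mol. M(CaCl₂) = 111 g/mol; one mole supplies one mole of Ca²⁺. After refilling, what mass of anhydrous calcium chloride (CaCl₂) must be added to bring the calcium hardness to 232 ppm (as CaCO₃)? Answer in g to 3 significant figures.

733 g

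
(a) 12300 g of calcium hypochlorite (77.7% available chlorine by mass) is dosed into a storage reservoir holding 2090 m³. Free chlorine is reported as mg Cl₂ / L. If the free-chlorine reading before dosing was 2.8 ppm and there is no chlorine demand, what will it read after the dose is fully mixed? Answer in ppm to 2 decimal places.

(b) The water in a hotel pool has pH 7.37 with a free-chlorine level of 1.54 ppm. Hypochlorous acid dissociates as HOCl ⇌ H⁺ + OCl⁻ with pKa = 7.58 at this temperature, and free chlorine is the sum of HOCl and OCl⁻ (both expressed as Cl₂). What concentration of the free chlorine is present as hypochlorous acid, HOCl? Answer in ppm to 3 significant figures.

(a) Volume: 2090 m³ = 2,090,000 L.
(a) Available chlorine delivered: 12,300 g × 0.777 = 9557 g as Cl₂.
(a) Concentration rise: 9557 g / 2,090,000 L = 4.573 mg/L = 4.57 ppm.
(a) Final FC: 2.8 + 4.57 = 7.37 ppm.

(b) [OCl⁻]/[HOCl] = 10^(pH − pKa) = 10^(7.37 − 7.58) = 10^-0.21 = 0.6166.
(b) Fraction as HOCl = 1 / (1 + 0.6166) = 0.6186.
(b) HOCl = 0.6186 × 1.54 ppm = 0.9526 ppm.

(a) 7.37 ppm; (b) 0.953 ppm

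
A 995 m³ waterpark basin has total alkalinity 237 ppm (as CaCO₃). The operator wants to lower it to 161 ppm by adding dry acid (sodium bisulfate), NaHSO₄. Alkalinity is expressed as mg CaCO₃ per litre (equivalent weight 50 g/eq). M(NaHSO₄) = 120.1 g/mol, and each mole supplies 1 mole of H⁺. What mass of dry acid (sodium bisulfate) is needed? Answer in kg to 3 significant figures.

182 kg

Volume: 995 m³ = 995,000 L.
Alkalinity to neutralize: (237 − 161) = 76 mg/L as CaCO₃ × 995,000 L = 75,620 g as CaCO₃.
Equivalents of H⁺ required: 75,620 ÷ 50 g/eq = 1512 eq = 1512 mol NaHSO₄.
Mass of NaHSO₄: 1512 × 120.1 = 181,600 g.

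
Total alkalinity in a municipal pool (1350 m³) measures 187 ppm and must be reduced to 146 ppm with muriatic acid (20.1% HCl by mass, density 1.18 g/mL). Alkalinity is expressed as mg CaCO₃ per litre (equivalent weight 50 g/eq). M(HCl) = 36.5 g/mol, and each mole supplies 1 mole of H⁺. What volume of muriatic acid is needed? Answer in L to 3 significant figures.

Volume: 1350 m³ = 1,350,000 L.
Alkalinity to neutralize: (187 − 146) = 41 mg/L as CaCO₃ × 1,350,000 L = 55,350 g as CaCO₃.
Equivalents of H⁺ required: 55,350 ÷ 50 g/eq = 1107 eq = 1107 mol HCl.
Mass of HCl: 1107 × 36.5 = 40,410 g.
Mass of 20.1% solution: 40,410 / 0.201 = 201,000 g.
Volume: 201,000 g ÷ 1.18 g/mL = 170,400 mL.

170 L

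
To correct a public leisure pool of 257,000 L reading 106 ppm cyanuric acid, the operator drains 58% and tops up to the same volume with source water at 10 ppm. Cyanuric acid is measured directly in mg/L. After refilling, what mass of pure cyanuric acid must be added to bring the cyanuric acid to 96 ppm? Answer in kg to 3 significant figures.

After draining 58% and refilling: 106 × 0.42 + 10 × 0.58 = 50.32 ppm.
Deficit to target: 96 − 50.32 = 45.68 mg/L.
Mass: 45.68 mg/L × 257,000 L = 11,740 g cyanuric acid.

11.7 kg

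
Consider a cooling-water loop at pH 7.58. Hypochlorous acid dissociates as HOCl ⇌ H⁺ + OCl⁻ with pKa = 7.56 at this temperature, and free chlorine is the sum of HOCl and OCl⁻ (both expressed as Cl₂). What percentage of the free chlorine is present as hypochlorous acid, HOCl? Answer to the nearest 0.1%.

48.8%

[OCl⁻]/[HOCl] = 10^(pH − pKa) = 10^(7.58 − 7.56) = 10^0.02 = 1.047.
Fraction as HOCl = 1 / (1 + 1.047) = 0.4885.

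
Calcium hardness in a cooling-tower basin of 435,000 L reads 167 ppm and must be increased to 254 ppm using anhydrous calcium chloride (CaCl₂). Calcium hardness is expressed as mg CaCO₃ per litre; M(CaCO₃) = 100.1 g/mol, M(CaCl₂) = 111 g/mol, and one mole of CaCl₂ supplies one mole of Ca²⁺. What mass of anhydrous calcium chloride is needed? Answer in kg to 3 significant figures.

42.0 kg

Hardness to add: (254 − 167) = 87 mg/L as CaCO₃ × 435,000 L = 37,840 g as CaCO₃.
Moles of Ca²⁺ (1 mol Ca²⁺ ≡ 1 mol CaCO₃): 37,840 / 100.1 g/mol = 378.1 mol.
Mass of CaCl₂: 378.1 × 111 = 41,970 g.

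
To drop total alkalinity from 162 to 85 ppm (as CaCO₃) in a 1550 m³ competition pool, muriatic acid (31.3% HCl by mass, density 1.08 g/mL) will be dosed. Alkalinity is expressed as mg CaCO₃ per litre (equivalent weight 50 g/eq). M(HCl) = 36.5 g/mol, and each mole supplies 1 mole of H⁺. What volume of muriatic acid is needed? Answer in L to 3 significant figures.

258 L

Volume: 1550 m³ = 1,550,000 L.
Alkalinity to neutralize: (162 − 85) = 77 mg/L as CaCO₃ × 1,550,000 L = 119,400 g as CaCO₃.
Equivalents of H⁺ required: 119,400 ÷ 50 g/eq = 2387 eq = 2387 mol HCl.
Mass of HCl: 2387 × 36.5 = 87,130 g.
Mass of 31.3% solution: 87,130 / 0.313 = 278,400 g.
Volume: 278,400 g ÷ 1.08 g/mL = 257,700 mL.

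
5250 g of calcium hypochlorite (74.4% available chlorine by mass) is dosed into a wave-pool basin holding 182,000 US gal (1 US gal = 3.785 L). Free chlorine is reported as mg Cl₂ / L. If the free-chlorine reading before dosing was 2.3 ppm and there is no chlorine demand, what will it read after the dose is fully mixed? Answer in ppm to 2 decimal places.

Volume: 182,000 US gal × 3.785 L/gal = 688,870 L.
Available chlorine delivered: 5250 g × 0.744 = 3906 g as Cl₂.
Concentration rise: 3906 g / 688,870 L = 5.67 mg/L = 5.67 ppm.
Final FC: 2.3 + 5.67 = 7.97 ppm.

7.97 ppm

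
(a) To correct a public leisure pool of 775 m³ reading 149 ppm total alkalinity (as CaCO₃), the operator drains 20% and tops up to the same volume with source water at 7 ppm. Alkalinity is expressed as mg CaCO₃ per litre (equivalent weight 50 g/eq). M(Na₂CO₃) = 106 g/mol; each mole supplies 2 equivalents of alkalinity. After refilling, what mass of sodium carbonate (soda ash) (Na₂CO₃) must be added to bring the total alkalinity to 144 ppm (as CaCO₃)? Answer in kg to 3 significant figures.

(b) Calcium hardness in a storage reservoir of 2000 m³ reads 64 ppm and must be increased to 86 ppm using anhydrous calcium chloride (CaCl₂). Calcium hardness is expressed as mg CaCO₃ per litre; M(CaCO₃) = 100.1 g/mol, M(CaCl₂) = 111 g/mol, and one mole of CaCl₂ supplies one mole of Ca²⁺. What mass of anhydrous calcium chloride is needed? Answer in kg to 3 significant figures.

(a) 19.2 kg; (b) 48.8 kg

(a) Volume: 775 m³ = 775,000 L.
(a) After draining 20% and refilling: 149 × 0.80 + 7 × 0.20 = 120.6 ppm.
(a) Deficit to target: 144 − 120.6 = 23.4 mg/L.
(a) As CaCO₃: 23.4 mg/L × 775,000 L = 18,130 g; ÷ 50 g/eq ÷ 2 = 181.3 mol Na₂CO₃.
(a) Mass: 181.3 × 106 = 19,220 g.

(b) Volume: 2000 m³ = 2,000,000 L.
(b) Hardness to add: (86 − 64) = 22 mg/L as CaCO₃ × 2,000,000 L = 44,000 g as CaCO₃.
(b) Moles of Ca²⁺ (1 mol Ca²⁺ ≡ 1 mol CaCO₃): 44,000 / 100.1 g/mol = 439.6 mol.
(b) Mass of CaCl₂: 439.6 × 111 = 48,790 g.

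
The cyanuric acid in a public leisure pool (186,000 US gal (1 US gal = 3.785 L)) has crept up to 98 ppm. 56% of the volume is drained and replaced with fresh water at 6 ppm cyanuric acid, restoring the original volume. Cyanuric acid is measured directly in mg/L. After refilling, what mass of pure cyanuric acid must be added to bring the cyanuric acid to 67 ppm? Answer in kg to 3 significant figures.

14.4 kg

Volume: 186,000 US gal × 3.785 L/gal = 704,010 L.
After draining 56% and refilling: 98 × 0.44 + 6 × 0.56 = 46.48 ppm.
Deficit to target: 67 − 46.48 = 20.52 mg/L.
Mass: 20.52 mg/L × 704,010 L = 14,450 g cyanuric acid.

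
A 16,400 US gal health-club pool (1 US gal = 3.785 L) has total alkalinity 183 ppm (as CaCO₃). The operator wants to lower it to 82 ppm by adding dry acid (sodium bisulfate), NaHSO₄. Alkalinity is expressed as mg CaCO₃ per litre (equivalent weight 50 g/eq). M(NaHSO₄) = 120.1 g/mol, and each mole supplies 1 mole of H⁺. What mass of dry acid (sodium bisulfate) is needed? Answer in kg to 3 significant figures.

15.1 kg

Volume: 16,400 US gal × 3.785 L/gal = 62,074 L.
Alkalinity to neutralize: (183 − 82) = 101 mg/L as CaCO₃ × 62,074 L = 6269 g as CaCO₃.
Equivalents of H⁺ required: 6269 ÷ 50 g/eq = 125.4 eq = 125.4 mol NaHSO₄.
Mass of NaHSO₄: 125.4 × 120.1 = 15,060 g.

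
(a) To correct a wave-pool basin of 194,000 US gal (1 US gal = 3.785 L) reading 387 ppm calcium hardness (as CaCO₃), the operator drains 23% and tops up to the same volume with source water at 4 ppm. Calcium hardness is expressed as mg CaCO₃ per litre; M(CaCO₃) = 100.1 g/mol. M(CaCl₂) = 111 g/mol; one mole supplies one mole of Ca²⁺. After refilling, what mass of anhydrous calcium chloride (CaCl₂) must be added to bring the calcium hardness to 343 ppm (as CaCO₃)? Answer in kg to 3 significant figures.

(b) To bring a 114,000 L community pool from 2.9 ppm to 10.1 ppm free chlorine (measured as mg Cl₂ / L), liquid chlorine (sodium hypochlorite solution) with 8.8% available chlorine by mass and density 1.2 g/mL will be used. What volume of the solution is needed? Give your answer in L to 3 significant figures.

(a) 35.9 kg; (b) 7.77 L

(a) Volume: 194,000 US gal × 3.785 L/gal = 734,290 L.
(a) After draining 23% and refilling: 387 × 0.77 + 4 × 0.23 = 298.91 ppm.
(a) Deficit to target: 343 − 298.91 = 44.09 mg/L.
(a) As CaCO₃: 44.09 mg/L × 734,290 L = 32,370 g; ÷ 100.1 = 323.4 mol Ca²⁺.
(a) Mass: 323.4 × 111 = 35,900 g.

(b) Chlorine deficit: 10.1 − 2.9 = 7.2 ppm = 7.2 mg/L as Cl₂.
(b) Cl₂ equivalent needed: 7.2 mg/L × 114,000 L = 820,800 mg = 820.8 g.
(b) Product at 8.8% available chlorine: 820.8 / 0.088 = 9327 g.
(b) Volume at density 1.2 g/mL: 9327 g ÷ 1.2 g/mL = 7773 mL.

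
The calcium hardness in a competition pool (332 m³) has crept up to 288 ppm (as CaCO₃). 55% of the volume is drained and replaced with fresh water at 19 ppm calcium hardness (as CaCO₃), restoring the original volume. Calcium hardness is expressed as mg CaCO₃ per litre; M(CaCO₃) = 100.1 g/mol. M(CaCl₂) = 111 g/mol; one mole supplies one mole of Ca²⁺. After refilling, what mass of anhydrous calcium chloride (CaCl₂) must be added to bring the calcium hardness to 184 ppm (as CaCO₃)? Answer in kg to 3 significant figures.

16.2 kg

Volume: 332 m³ = 332,000 L.
After draining 55% and refilling: 288 × 0.45 + 19 × 0.55 = 140.05 ppm.
Deficit to target: 184 − 140.05 = 43.95 mg/L.
As CaCO₃: 43.95 mg/L × 332,000 L = 14,590 g; ÷ 100.1 = 145.8 mol Ca²⁺.
Mass: 145.8 × 111 = 16,180 g.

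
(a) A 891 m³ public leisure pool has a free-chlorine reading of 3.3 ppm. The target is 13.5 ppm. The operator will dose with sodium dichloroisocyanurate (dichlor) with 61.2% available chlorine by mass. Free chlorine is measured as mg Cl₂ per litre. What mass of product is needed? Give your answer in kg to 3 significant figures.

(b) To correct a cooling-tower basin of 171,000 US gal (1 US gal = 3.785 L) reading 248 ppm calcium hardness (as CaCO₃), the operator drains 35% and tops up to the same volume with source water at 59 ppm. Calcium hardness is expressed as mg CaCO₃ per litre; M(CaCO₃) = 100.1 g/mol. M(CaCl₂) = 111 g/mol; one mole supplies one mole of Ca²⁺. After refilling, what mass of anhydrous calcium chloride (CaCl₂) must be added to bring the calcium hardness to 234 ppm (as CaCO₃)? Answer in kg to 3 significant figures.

(a) 14.9 kg; (b) 37.4 kg

(a) Volume: 891 m³ = 891,000 L.
(a) Chlorine deficit: 13.5 − 3.3 = 10.2 ppm = 10.2 mg/L as Cl₂.
(a) Cl₂ equivalent needed: 10.2 mg/L × 891,000 L = 9,088,000 mg = 9088 g.
(a) Product at 61.2% available chlorine: 9088 / 0.612 = 14,850 g.

(b) Volume: 171,000 US gal × 3.785 L/gal = 647,235 L.
(b) After draining 35% and refilling: 248 × 0.65 + 59 × 0.35 = 181.85 ppm.
(b) Deficit to target: 234 − 181.85 = 52.15 mg/L.
(b) As CaCO₃: 52.15 mg/L × 647,235 L = 33,750 g; ÷ 100.1 = 337.2 mol Ca²⁺.
(b) Mass: 337.2 × 111 = 37,430 g.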